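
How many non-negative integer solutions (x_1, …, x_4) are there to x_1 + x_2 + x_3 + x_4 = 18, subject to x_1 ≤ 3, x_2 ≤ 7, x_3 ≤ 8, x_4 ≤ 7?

Ignoring the caps, the number of non-negative solutions to x_1+…+x_4 = 18 is C(21,3) = 1330.
Subtract solutions that violate a single cap (substitute x_i' = x_i − (cap_i+1)): x_1 ≥ 4 gives C(17,3) = 680; x_2 ≥ 8 gives C(13,3) = 286; x_3 ≥ 9 gives C(12,3) = 220; x_4 ≥ 8 gives C(13,3) = 286. Together 1472.
Add back pairs where two caps are both exceeded: 84 + 56 + 84 + 4 + 10 + 4 = 242.
By inclusion–exclusion the count is 1330 − 1472 + 242 = 100.

100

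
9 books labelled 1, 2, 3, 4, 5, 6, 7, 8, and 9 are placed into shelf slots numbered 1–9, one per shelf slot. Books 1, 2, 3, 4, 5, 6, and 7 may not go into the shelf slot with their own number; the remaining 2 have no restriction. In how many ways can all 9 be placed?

Let Aᵢ (for 1 ≤ i ≤ 7) be the placements that put book i in its forbidden shelf slot. Any j of these fix j positions, leaving (9−j)! ways to fill the rest, and there are C(7,j) ways to pick which j.
By inclusion–exclusion, the number of valid placements is Σ_{j=0}^{7} (−1)^j C(7,j)·(9−j)!.
Computing: 362880 − 282240 + 105840 − 25200 + 4200 − 504 + 42 − 2 = 165016.

165016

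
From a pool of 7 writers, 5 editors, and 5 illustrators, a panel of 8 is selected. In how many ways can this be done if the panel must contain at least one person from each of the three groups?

23275

Total 8-person selections from all 17: C(17,8) = 24310.
Subtract selections that omit an entire group: no writers → C(10,8) = 45; no editors → C(12,8) = 495; no illustrators → C(12,8) = 495.
Add back selections omitting two groups (i.e. drawn from a single group): C(7,8) + C(5,8) + C(5,8) = 0.
By inclusion–exclusion: 24310 − 1035 + 0 = 23275.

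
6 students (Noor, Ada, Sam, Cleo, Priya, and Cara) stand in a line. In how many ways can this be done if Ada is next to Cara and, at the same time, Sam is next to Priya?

96

Treat {Ada,Cara} as one block (2 orders) and {Sam,Priya} as another (2 orders).
That leaves 4 units to arrange: 2 × 2 × 4! = 4 × 24 = 96.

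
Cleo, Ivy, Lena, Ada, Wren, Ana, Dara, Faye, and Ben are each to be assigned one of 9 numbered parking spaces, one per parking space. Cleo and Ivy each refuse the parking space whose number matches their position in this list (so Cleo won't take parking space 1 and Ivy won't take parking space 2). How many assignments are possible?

287280

Let Aᵢ (for i ∈ {1, 2}) be the placements that put person i in their forbidden parking space. Any j of these fix j positions, leaving (9−j)! ways to fill the rest, and there are C(2,j) ways to pick which j.
By inclusion–exclusion, the number of valid placements is Σ_{j=0}^{2} (−1)^j C(2,j)·(9−j)!.
Computing: 362880 − 80640 + 5040 = 287280.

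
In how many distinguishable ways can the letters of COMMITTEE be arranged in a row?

Letter multiplicities in COMMITTEE: C×1, E×2, I×1, M×2, O×1, T×2.
Dividing 9! = 362880 by 2!·2!·2! = 8 for the repeated letters gives 45360.

45360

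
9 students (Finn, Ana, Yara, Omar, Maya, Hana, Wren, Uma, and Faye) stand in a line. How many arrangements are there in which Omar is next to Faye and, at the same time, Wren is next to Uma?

Treat {Omar,Faye} as one block (2 orders) and {Wren,Uma} as another (2 orders).
That leaves 7 units to arrange: 2 × 2 × 7! = 4 × 5040 = 20160.

20160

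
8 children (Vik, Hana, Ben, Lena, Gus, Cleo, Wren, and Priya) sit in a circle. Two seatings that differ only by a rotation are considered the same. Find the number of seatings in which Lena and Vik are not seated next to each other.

All circular seatings of 8 people number (7)! = 5040.
Those with Lena next to Vik: fuse the pair into one unit and seat 7 units around a circle — 2·(6)! = 1440.
Subtracting, 5040 − 1440 = 3600.

3600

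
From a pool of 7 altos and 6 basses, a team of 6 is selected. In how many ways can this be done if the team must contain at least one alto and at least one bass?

1708

With no constraint there are C(13,6) = 1716 possible selections.
Subtract selections that omit an entire group: no altos → C(6,6) = 1; no basses → C(7,6) = 7.
Both groups omitted at once is impossible, so 1716 − 8 = 1708.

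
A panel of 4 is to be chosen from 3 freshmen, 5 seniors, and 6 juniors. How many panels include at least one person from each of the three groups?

Total 4-person selections from all 14: C(14,4) = 1001.
Subtract selections that omit an entire group: no freshmen → C(11,4) = 330; no seniors → C(9,4) = 126; no juniors → C(8,4) = 70.
Add back selections omitting two groups (i.e. drawn from a single group): C(3,4) + C(5,4) + C(6,4) = 20.
By inclusion–exclusion: 1001 − 526 + 20 = 495.

495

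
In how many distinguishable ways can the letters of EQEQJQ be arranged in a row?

EQEQJQ has 6 letters with E appearing twice and Q appearing 3 times.
Dividing 6! = 720 by 3!·2! = 12 for the repeated letters gives 60.

60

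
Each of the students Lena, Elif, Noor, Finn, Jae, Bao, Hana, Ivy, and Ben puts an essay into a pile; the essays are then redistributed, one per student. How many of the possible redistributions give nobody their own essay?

This is the derangement count D_9: permutations of 9 items with no fixed point.
By inclusion–exclusion this is Σ_{j=0}^{9} (−1)^j C(9,j)·(9−j)!.
Computing: 362880 − 362880 + 181440 − 60480 + 15120 − 3024 + 504 − 72 + 9 − 1 = 133496.

133496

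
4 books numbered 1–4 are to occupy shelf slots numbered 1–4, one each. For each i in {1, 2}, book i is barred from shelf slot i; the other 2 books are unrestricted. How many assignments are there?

Let Aᵢ (for i ∈ {1, 2}) be the placements that put book i in its forbidden shelf slot. Any j of these fix j positions, leaving (4−j)! ways to fill the rest, and there are C(2,j) ways to pick which j.
By inclusion–exclusion, the number of valid placements is Σ_{j=0}^{2} (−1)^j C(2,j)·(4−j)!.
Computing: 24 − 12 + 2 = 14.

14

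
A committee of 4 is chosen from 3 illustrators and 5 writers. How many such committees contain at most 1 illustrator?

Split by how many illustrators are chosen (0 through 1).
Sum: C(3,0)·C(5,4) + C(3,1)·C(5,3) = 5 + 30 = 35.

35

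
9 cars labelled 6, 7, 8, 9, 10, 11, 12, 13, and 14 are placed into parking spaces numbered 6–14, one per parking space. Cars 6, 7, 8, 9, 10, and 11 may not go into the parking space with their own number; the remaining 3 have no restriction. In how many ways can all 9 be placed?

Let Aᵢ (for 6 ≤ i ≤ 11) be the placements that put car i in its forbidden parking space. Any j of these fix j positions, leaving (9−j)! ways to fill the rest, and there are C(6,j) ways to pick which j.
By inclusion–exclusion, the number of valid placements is Σ_{j=0}^{6} (−1)^j C(6,j)·(9−j)!.
Computing: 362880 − 241920 + 75600 − 14400 + 1800 − 144 + 6 = 183822.

183822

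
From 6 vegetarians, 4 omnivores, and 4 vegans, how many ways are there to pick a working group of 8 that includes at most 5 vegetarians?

2975

Split by how many vegetarians are chosen (0 through 5).
Sum: C(6,0)·C(8,8) + C(6,1)·C(8,7) + C(6,2)·C(8,6) + C(6,3)·C(8,5) + C(6,4)·C(8,4) + C(6,5)·C(8,3) = 1 + 48 + 420 + 1120 + 1050 + 336 = 2975.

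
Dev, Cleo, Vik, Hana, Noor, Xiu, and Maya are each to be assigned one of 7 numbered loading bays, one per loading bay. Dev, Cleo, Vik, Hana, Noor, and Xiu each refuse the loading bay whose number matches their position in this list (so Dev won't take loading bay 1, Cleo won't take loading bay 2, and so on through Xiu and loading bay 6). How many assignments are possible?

2119

Let Aᵢ (for 1 ≤ i ≤ 6) be the placements that put person i in their forbidden loading bay. Any j of these fix j positions, leaving (7−j)! ways to fill the rest, and there are C(6,j) ways to pick which j.
By inclusion–exclusion, the number of valid placements is Σ_{j=0}^{6} (−1)^j C(6,j)·(7−j)!.
Computing: 5040 − 4320 + 1800 − 480 + 90 − 12 + 1 = 2119.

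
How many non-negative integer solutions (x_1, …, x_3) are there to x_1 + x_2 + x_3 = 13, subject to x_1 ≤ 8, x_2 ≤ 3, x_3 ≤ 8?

Without the upper bounds there are C(15,2) = 105 ways to split 13 among 3 variables.
Subtract solutions that violate a single cap (substitute x_i' = x_i − (cap_i+1)): x_1 ≥ 9 gives C(6,2) = 15; x_2 ≥ 4 gives C(11,2) = 55; x_3 ≥ 9 gives C(6,2) = 15. Together 85.
Add back pairs where two caps are both exceeded: 1 + 0 + 1 = 2.
By inclusion–exclusion the count is 105 − 85 + 2 = 22.

22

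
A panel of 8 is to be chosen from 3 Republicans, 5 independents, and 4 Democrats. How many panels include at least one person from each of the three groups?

Total 8-person selections from all 12: C(12,8) = 495.
Selections missing a whole group: no Republicans → C(9,8) = 9; no independents → C(7,8) = 0; no Democrats → C(8,8) = 1.
Add back selections omitting two groups (i.e. drawn from a single group): C(3,8) + C(5,8) + C(4,8) = 0.
By inclusion–exclusion: 495 − 10 + 0 = 485.

485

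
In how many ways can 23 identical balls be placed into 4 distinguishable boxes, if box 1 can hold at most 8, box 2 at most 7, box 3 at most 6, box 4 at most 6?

35

By stars and bars, unrestricted non-negative solutions to x_1+…+x_4 = 23 number C(23+3,3) = 2600.
Subtract solutions that violate a single cap (substitute x_i' = x_i − (cap_i+1)): x_1 ≥ 9 gives C(17,3) = 680; x_2 ≥ 8 gives C(18,3) = 816; x_3 ≥ 7 gives C(19,3) = 969; x_4 ≥ 7 gives C(19,3) = 969. Together 3434.
Add back pairs where two caps are both exceeded: 84 + 120 + 120 + 165 + 165 + 220 = 874.
Subtract triples: 0 + 0 + 1 + 4 = 5.
By inclusion–exclusion the count is 2600 − 3434 + 874 − 5 = 35.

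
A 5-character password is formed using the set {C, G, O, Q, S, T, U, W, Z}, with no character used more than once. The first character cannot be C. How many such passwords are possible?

13440

The first character has 9−1 = 8 choices (anything except C).
The remaining 4 characters are filled from the other 8 symbols without repetition: 8 × 7 × 6 × 5 = 1680.
Total: 8 × 1680 = 13440.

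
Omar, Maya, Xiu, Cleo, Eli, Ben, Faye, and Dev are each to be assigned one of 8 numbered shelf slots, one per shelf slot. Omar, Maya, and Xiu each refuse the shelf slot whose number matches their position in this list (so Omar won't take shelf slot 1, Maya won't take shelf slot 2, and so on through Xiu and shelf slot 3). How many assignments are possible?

Let Aᵢ (for i ∈ {1, 2, 3}) be the placements that put person i in their forbidden shelf slot. Any j of these fix j positions, leaving (8−j)! ways to fill the rest, and there are C(3,j) ways to pick which j.
By inclusion–exclusion, the number of valid placements is Σ_{j=0}^{3} (−1)^j C(3,j)·(8−j)!.
Computing: 40320 − 15120 + 2160 − 120 = 27240.

27240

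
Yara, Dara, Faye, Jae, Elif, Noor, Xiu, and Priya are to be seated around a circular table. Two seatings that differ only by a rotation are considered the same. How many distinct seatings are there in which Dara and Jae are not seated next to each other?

3600

All circular seatings of 8 people number (7)! = 5040.
Those with Dara next to Jae: fuse the pair into one unit and seat 7 units around a circle — 2·(6)! = 1440.
Subtracting, 5040 − 1440 = 3600.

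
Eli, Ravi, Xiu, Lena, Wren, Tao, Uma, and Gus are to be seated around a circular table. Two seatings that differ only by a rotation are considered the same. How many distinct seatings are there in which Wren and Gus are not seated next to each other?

3600

Without the restriction there are (7)! = 5040 seatings.
Seatings with Wren beside Gus: treat them as a block with 2 internal orders, giving 2 × (6)! = 1440.
Subtracting, 5040 − 1440 = 3600.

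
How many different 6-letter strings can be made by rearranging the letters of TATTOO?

The 6 letters of TATTOO have repeats: O appearing twice and T appearing 3 times.
Dividing 6! = 720 by 3!·2! = 12 for the repeated letters gives 60.

60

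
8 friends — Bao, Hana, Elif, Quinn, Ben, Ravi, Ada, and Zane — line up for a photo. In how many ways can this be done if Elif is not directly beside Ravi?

There are 8! = 40320 arrangements in all. If Elif and Ravi are adjacent, merging them into one block gives 2·(7)! = 10080 arrangements.
So 40320 − 10080 = 30240 arrangements keep them apart.

30240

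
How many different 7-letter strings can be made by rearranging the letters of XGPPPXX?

The 7 letters of XGPPPXX have repeats: P appearing 3 times and X appearing 3 times.
So there are 7! / (3!·3!) = 140 distinguishable arrangements.

140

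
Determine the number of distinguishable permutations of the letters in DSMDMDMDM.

DSMDMDMDM has 9 letters with D appearing 4 times and M appearing 4 times.
Dividing 9! = 362880 by 4!·4! = 576 for the repeated letters gives 630.

630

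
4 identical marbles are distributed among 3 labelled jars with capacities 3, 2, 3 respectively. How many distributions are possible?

Without the upper bounds there are C(6,2) = 15 ways to split 4 among 3 jars.
Subtract solutions that violate a single cap (substitute x_i' = x_i − (cap_i+1)): x_1 ≥ 4 gives C(2,2) = 1; x_2 ≥ 3 gives C(3,2) = 3; x_3 ≥ 4 gives C(2,2) = 1. Together 5.
No two caps can be exceeded simultaneously, so the pair terms are all 0.
By inclusion–exclusion the count is 15 − 5 + 0 = 10.

10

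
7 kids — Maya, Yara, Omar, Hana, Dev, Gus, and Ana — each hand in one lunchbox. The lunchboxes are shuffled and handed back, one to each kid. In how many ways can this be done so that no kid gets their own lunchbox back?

This is the derangement count D_7: permutations of 7 items with no fixed point.
By inclusion–exclusion this is Σ_{j=0}^{7} (−1)^j C(7,j)·(7−j)!.
Computing: 5040 − 5040 + 2520 − 840 + 210 − 42 + 7 − 1 = 1854.

1854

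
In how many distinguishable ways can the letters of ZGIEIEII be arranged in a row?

840

Letter multiplicities in ZGIEIEII: E×2, G×1, I×4, Z×1.
So there are 8! / (4!·2!) = 840 distinguishable arrangements.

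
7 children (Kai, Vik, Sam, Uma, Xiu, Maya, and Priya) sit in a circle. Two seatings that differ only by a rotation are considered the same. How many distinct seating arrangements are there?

Seat Kai anywhere (absorbing the rotational symmetry), then permute the other 6: (6)! = 720.

720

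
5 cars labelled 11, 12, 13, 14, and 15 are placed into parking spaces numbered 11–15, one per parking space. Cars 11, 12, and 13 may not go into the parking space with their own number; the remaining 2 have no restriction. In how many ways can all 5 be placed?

Let Aᵢ (for i ∈ {11, 12, 13}) be the placements that put car i in its forbidden parking space. Any j of these fix j positions, leaving (5−j)! ways to fill the rest, and there are C(3,j) ways to pick which j.
By inclusion–exclusion, the number of valid placements is Σ_{j=0}^{3} (−1)^j C(3,j)·(5−j)!.
Computing: 120 − 72 + 18 − 2 = 64.

64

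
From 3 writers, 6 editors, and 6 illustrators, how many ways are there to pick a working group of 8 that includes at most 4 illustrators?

5895

Split by how many illustrators are chosen (0 through 4).
Sum: C(6,0)·C(9,8) + C(6,1)·C(9,7) + C(6,2)·C(9,6) + C(6,3)·C(9,5) + C(6,4)·C(9,4) = 9 + 216 + 1260 + 2520 + 1890 = 5895.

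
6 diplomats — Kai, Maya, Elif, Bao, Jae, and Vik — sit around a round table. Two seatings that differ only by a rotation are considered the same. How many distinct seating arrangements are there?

Seat Kai anywhere (absorbing the rotational symmetry), then permute the other 5: (5)! = 120.

120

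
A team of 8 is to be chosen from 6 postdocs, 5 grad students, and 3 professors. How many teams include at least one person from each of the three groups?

2828

Total 8-person selections from all 14: C(14,8) = 3003.
Subtract selections that omit an entire group: no postdocs → C(8,8) = 1; no grad students → C(9,8) = 9; no professors → C(11,8) = 165.
Add back selections omitting two groups (i.e. drawn from a single group): C(6,8) + C(5,8) + C(3,8) = 0.
By inclusion–exclusion: 3003 − 175 + 0 = 2828.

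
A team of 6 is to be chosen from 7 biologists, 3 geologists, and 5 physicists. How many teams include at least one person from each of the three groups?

3850

Unrestricted: C(15,6) = 5005 ways to pick any 6 of the 15.
Selections missing a whole group: no biologists → C(8,6) = 28; no geologists → C(12,6) = 924; no physicists → C(10,6) = 210.
Add back selections omitting two groups (i.e. drawn from a single group): C(7,6) + C(3,6) + C(5,6) = 7.
By inclusion–exclusion: 5005 − 1162 + 7 = 3850.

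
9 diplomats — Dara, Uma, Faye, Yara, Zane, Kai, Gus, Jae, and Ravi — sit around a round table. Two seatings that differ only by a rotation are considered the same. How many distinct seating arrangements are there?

Fix one person's seat to break rotational symmetry; the remaining 8 people can be arranged in (8)! = 40320 ways.

40320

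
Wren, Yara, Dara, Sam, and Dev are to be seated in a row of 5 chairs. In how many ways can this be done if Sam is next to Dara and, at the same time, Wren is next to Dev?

Treat {Sam,Dara} as one block (2 orders) and {Wren,Dev} as another (2 orders).
That leaves 3 units to arrange: 2 × 2 × 3! = 4 × 6 = 24.

24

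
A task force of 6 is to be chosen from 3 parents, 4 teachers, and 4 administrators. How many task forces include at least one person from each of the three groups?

With no constraint there are C(11,6) = 462 possible selections.
Selections missing a whole group: no parents → C(8,6) = 28; no teachers → C(7,6) = 7; no administrators → C(7,6) = 7.
Add back selections omitting two groups (i.e. drawn from a single group): C(3,6) + C(4,6) + C(4,6) = 0.
By inclusion–exclusion: 462 − 42 + 0 = 420.

420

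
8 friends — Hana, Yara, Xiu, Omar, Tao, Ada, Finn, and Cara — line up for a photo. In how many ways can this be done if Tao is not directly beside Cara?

There are 8! = 40320 arrangements in all. If Tao and Cara are adjacent, merging them into one block gives 2·(7)! = 10080 arrangements.
Complementary counting: 40320 − 10080 = 30240.

30240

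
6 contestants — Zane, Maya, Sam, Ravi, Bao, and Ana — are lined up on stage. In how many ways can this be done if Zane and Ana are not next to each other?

Of the 6! = 720 arrangements, those with Zane and Ana adjacent number 2 × 5! = 240 (treat the pair as a block with 2 internal orders).
Complementary counting: 720 − 240 = 480.

480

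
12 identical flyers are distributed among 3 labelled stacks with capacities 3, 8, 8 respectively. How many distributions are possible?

26

By stars and bars, unrestricted non-negative solutions to x_1+…+x_3 = 12 number C(12+2,2) = 91.
Subtract solutions that violate a single cap (substitute x_i' = x_i − (cap_i+1)): x_1 ≥ 4 gives C(10,2) = 45; x_2 ≥ 9 gives C(5,2) = 10; x_3 ≥ 9 gives C(5,2) = 10. Together 65.
No two caps can be exceeded simultaneously, so the pair terms are all 0.
By inclusion–exclusion the count is 91 − 65 + 0 = 26.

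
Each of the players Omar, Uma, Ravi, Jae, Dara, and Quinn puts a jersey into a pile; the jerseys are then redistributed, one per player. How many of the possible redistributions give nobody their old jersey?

265

Count assignments avoiding every fixed point. For any j of the 6 players fixed to their old jersey, the other 6−j can be arranged in (6−j)! ways.
By inclusion–exclusion this is Σ_{j=0}^{6} (−1)^j C(6,j)·(6−j)!.
Computing: 720 − 720 + 360 − 120 + 30 − 6 + 1 = 265.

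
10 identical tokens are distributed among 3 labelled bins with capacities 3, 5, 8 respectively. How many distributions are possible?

Ignoring the caps, the number of non-negative solutions to x_1+…+x_3 = 10 is C(12,2) = 66.
Subtract solutions that violate a single cap (substitute x_i' = x_i − (cap_i+1)): x_1 ≥ 4 gives C(8,2) = 28; x_2 ≥ 6 gives C(6,2) = 15; x_3 ≥ 9 gives C(3,2) = 3. Together 46.
Add back pairs where two caps are both exceeded: 1 + 0 + 0 = 1.
By inclusion–exclusion the count is 66 − 46 + 1 = 21.

21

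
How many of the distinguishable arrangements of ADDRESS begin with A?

Fix A in the first position and arrange the remaining 6 letters.
Those 6 letters have D appearing twice and S appearing twice, giving (6)!/(2!·2!) = 180.

180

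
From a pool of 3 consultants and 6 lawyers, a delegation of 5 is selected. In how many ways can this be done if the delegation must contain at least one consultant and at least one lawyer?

120

Unrestricted: C(9,5) = 126 ways to pick any 5 of the 9.
Selections missing a whole group: no consultants → C(6,5) = 6; no lawyers → C(3,5) = 0.
Both groups omitted at once is impossible, so 126 − 6 = 120.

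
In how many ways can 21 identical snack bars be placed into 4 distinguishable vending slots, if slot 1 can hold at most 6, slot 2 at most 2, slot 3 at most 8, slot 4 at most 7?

10

By stars and bars, unrestricted non-negative solutions to x_1+…+x_4 = 21 number C(21+3,3) = 2024.
Subtract solutions that violate a single cap (substitute x_i' = x_i − (cap_i+1)): x_1 ≥ 7 gives C(17,3) = 680; x_2 ≥ 3 gives C(21,3) = 1330; x_3 ≥ 9 gives C(15,3) = 455; x_4 ≥ 8 gives C(16,3) = 560. Together 3025.
Add back pairs where two caps are both exceeded: 364 + 56 + 84 + 220 + 286 + 35 = 1045.
Subtract triples: 10 + 20 + 0 + 4 = 34.
By inclusion–exclusion the count is 2024 − 3025 + 1045 − 34 = 10.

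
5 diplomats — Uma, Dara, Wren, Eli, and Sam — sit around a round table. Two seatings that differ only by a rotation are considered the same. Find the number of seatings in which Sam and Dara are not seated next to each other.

12

All circular seatings of 5 people number (4)! = 24.
Those with Sam next to Dara: fuse the pair into one unit and seat 4 units around a circle — 2·(3)! = 12.
Subtracting, 24 − 12 = 12.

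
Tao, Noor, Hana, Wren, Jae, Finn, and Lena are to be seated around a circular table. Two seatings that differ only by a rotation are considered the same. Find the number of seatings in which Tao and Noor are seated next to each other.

Glue Tao and Noor into a block (2 internal orders). Seating 6 units around a circle gives (5)! arrangements.
So 2 × (5)! = 2 × 120 = 240.

240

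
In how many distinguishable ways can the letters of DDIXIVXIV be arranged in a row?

The 9 letters of DDIXIVXIV have repeats: D appearing twice, I appearing 3 times, V appearing twice, and X appearing twice.
So there are 9! / (3!·2!·2!·2!) = 7560 distinguishable arrangements.

7560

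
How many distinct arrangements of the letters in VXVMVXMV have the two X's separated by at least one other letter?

315

There are 8!/(4!·2!·2!) = 420 arrangements of VXVMVXMV in total.
Arrangements with the X's together: treat XX as one letter, giving (7)!/(4!·2!) = 105.
Hence 420 − 105 = 315.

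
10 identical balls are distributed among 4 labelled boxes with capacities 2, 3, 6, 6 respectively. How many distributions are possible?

64

Without the upper bounds there are C(13,3) = 286 ways to split 10 among 4 boxes.
Subtract solutions that violate a single cap (substitute x_i' = x_i − (cap_i+1)): x_1 ≥ 3 gives C(10,3) = 120; x_2 ≥ 4 gives C(9,3) = 84; x_3 ≥ 7 gives C(6,3) = 20; x_4 ≥ 7 gives C(6,3) = 20. Together 244.
Add back pairs where two caps are both exceeded: 20 + 1 + 1 + 0 + 0 + 0 = 22.
By inclusion–exclusion the count is 286 − 244 + 22 = 64.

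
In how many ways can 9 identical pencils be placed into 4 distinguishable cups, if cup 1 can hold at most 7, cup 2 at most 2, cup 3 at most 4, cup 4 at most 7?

Ignoring the caps, the number of non-negative solutions to x_1+…+x_4 = 9 is C(12,3) = 220.
Subtract solutions that violate a single cap (substitute x_i' = x_i − (cap_i+1)): x_1 ≥ 8 gives C(4,3) = 4; x_2 ≥ 3 gives C(9,3) = 84; x_3 ≥ 5 gives C(7,3) = 35; x_4 ≥ 8 gives C(4,3) = 4. Together 127.
Add back pairs where two caps are both exceeded: 0 + 0 + 0 + 4 + 0 + 0 = 4.
By inclusion–exclusion the count is 220 − 127 + 4 = 97.

97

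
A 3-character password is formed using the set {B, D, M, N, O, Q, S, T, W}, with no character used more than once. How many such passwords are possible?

504

This is a permutation of 3 out of 9: P(9,3) = 9!/6!.
That product is 9 × 8 × 7 = 504.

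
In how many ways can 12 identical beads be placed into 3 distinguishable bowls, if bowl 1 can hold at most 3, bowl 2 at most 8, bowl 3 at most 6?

18

By stars and bars, unrestricted non-negative solutions to x_1+…+x_3 = 12 number C(12+2,2) = 91.
Subtract solutions that violate a single cap (substitute x_i' = x_i − (cap_i+1)): x_1 ≥ 4 gives C(10,2) = 45; x_2 ≥ 9 gives C(5,2) = 10; x_3 ≥ 7 gives C(7,2) = 21. Together 76.
Add back pairs where two caps are both exceeded: 0 + 3 + 0 = 3.
By inclusion–exclusion the count is 91 − 76 + 3 = 18.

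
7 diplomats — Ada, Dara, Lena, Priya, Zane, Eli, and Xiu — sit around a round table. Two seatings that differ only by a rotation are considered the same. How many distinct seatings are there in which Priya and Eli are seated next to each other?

Glue Priya and Eli into a block (2 internal orders). Seating 6 units around a circle gives (5)! arrangements.
So 2 × (5)! = 2 × 120 = 240.

240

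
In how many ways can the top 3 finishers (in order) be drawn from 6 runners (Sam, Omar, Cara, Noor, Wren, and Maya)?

This is an ordered selection of 3 from 6: P(6,3).
That gives 6 × 5 × 4 = 120.

120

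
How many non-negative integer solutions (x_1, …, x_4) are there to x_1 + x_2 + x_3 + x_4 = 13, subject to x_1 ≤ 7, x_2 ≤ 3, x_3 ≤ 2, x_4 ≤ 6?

42

By stars and bars, unrestricted non-negative solutions to x_1+…+x_4 = 13 number C(13+3,3) = 560.
Subtract solutions that violate a single cap (substitute x_i' = x_i − (cap_i+1)): x_1 ≥ 8 gives C(8,3) = 56; x_2 ≥ 4 gives C(12,3) = 220; x_3 ≥ 3 gives C(13,3) = 286; x_4 ≥ 7 gives C(9,3) = 84. Together 646.
Add back pairs where two caps are both exceeded: 4 + 10 + 0 + 84 + 10 + 20 = 128.
By inclusion–exclusion the count is 560 − 646 + 128 = 42.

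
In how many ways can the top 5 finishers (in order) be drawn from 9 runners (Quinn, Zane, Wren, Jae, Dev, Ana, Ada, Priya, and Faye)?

15120

This is an ordered selection of 5 from 9: P(9,5).
That gives 9 × 8 × 7 × 6 × 5 = 15120.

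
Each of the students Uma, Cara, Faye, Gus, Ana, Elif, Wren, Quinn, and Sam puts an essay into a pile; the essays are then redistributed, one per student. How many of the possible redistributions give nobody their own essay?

133496

Count assignments avoiding every fixed point. For any j of the 9 students fixed to their own essay, the other 9−j can be arranged in (9−j)! ways.
By inclusion–exclusion this is Σ_{j=0}^{9} (−1)^j C(9,j)·(9−j)!.
Computing: 362880 − 362880 + 181440 − 60480 + 15120 − 3024 + 504 − 72 + 9 − 1 = 133496.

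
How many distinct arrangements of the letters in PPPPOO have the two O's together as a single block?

5

Treat the 2 copies of O as a single block. The multiset to arrange is then {OO, P, P, P, P}, 5 items in all.
That gives (5)!/(4!) = 5 arrangements.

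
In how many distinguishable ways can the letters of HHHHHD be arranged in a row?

The 6 letters of HHHHHD have repeats: H appearing 5 times.
So there are 6! / (5!) = 6 distinguishable arrangements.

6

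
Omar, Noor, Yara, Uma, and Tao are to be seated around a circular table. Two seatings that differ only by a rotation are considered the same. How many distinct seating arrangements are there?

Around a circle, 5 distinct people have 5!/5 = (4)! = 24 rotationally distinct seatings.

24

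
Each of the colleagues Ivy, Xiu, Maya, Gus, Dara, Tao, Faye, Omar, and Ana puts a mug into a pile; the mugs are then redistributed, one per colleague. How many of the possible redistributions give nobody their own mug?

133496

This is the derangement count D_9: permutations of 9 items with no fixed point.
By inclusion–exclusion this is Σ_{j=0}^{9} (−1)^j C(9,j)·(9−j)!.
Computing: 362880 − 362880 + 181440 − 60480 + 15120 − 3024 + 504 − 72 + 9 − 1 = 133496.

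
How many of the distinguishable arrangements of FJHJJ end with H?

4

With the last slot taken by H, it remains to arrange the other 4 letters (FJJJ).
Those 4 letters have J appearing 3 times, giving (4)!/(3!) = 4.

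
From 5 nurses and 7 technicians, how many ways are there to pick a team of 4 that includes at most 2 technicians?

285

Split by how many technicians are chosen (0 through 2).
Sum: C(7,0)·C(5,4) + C(7,1)·C(5,3) + C(7,2)·C(5,2) = 5 + 70 + 210 = 285.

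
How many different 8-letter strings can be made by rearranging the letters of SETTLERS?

Letter multiplicities in SETTLERS: E×2, L×1, R×1, S×2, T×2.
The number of distinct arrangements is 8!/(2!·2!·2!) = 40320/8 = 5040.

5040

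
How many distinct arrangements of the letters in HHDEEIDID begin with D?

2520

With the first slot taken by D, it remains to arrange the other 8 letters (HHEEIDID).
Those 8 letters have D appearing twice, E appearing twice, H appearing twice, and I appearing twice, giving (8)!/(2!·2!·2!·2!) = 2520.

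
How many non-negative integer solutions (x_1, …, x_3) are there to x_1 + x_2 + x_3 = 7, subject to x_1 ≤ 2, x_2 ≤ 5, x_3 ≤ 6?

By stars and bars, unrestricted non-negative solutions to x_1+…+x_3 = 7 number C(7+2,2) = 36.
Subtract solutions that violate a single cap (substitute x_i' = x_i − (cap_i+1)): x_1 ≥ 3 gives C(6,2) = 15; x_2 ≥ 6 gives C(3,2) = 3; x_3 ≥ 7 gives C(2,2) = 1. Together 19.
No two caps can be exceeded simultaneously, so the pair terms are all 0.
By inclusion–exclusion the count is 36 − 19 + 0 = 17.

17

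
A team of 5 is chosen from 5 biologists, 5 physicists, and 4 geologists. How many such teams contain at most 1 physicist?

756

Split by how many physicists are chosen (0 through 1).
Sum: C(5,0)·C(9,5) + C(5,1)·C(9,4) = 126 + 630 = 756.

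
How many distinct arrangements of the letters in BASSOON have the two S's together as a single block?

360

Treat the 2 copies of S as a single block. The multiset to arrange is then {SS, A, B, N, O, O}, 6 items in all.
That gives (6)!/(2!) = 360 arrangements.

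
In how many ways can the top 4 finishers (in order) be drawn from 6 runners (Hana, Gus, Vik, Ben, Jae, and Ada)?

There are 6 choices for 1st place, 5 for 2nd, and so on down to 3 for position 4.
That gives 6 × 5 × 4 × 3 = 360.

360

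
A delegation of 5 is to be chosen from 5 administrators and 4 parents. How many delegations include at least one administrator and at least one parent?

125

Total 5-person selections from all 9: C(9,5) = 126.
Selections missing a whole group: no administrators → C(4,5) = 0; no parents → C(5,5) = 1.
Both groups omitted at once is impossible, so 126 − 1 = 125.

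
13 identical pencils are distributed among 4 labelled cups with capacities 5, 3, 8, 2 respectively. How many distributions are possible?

By stars and bars, unrestricted non-negative solutions to x_1+…+x_4 = 13 number C(13+3,3) = 560.
Subtract solutions that violate a single cap (substitute x_i' = x_i − (cap_i+1)): x_1 ≥ 6 gives C(10,3) = 120; x_2 ≥ 4 gives C(12,3) = 220; x_3 ≥ 9 gives C(7,3) = 35; x_4 ≥ 3 gives C(13,3) = 286. Together 661.
Add back pairs where two caps are both exceeded: 20 + 0 + 35 + 1 + 84 + 4 = 144.
Subtract triples: 0 + 1 + 0 + 0 = 1.
By inclusion–exclusion the count is 560 − 661 + 144 − 1 = 42.

42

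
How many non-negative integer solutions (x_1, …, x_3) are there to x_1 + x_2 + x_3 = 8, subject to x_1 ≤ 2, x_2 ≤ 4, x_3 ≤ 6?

12

Ignoring the caps, the number of non-negative solutions to x_1+…+x_3 = 8 is C(10,2) = 45.
Subtract solutions that violate a single cap (substitute x_i' = x_i − (cap_i+1)): x_1 ≥ 3 gives C(7,2) = 21; x_2 ≥ 5 gives C(5,2) = 10; x_3 ≥ 7 gives C(3,2) = 3. Together 34.
Add back pairs where two caps are both exceeded: 1 + 0 + 0 = 1.
By inclusion–exclusion the count is 45 − 34 + 1 = 12.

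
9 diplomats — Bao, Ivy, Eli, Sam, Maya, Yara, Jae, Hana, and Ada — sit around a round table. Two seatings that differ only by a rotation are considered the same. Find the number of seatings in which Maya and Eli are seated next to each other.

10080

Treat {Maya, Eli} as one unit (2 internal orders) and seat the resulting 8 units around the table: (7)! circular arrangements.
So 2 × (7)! = 2 × 5040 = 10080.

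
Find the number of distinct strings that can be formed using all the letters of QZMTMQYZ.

5040

Letter multiplicities in QZMTMQYZ: M×2, Q×2, T×1, Y×1, Z×2.
So there are 8! / (2!·2!·2!) = 5040 distinguishable arrangements.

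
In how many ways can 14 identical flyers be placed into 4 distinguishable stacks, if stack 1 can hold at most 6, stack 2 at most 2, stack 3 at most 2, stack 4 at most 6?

10

By stars and bars, unrestricted non-negative solutions to x_1+…+x_4 = 14 number C(14+3,3) = 680.
Subtract solutions that violate a single cap (substitute x_i' = x_i − (cap_i+1)): x_1 ≥ 7 gives C(10,3) = 120; x_2 ≥ 3 gives C(14,3) = 364; x_3 ≥ 3 gives C(14,3) = 364; x_4 ≥ 7 gives C(10,3) = 120. Together 968.
Add back pairs where two caps are both exceeded: 35 + 35 + 1 + 165 + 35 + 35 = 306.
Subtract triples: 4 + 0 + 0 + 4 = 8.
By inclusion–exclusion the count is 680 − 968 + 306 − 8 = 10.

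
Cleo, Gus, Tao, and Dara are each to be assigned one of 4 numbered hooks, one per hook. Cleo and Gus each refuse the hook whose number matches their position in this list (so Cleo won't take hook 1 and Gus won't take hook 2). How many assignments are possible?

Let Aᵢ (for i ∈ {1, 2}) be the placements that put person i in their forbidden hook. Any j of these fix j positions, leaving (4−j)! ways to fill the rest, and there are C(2,j) ways to pick which j.
By inclusion–exclusion, the number of valid placements is Σ_{j=0}^{2} (−1)^j C(2,j)·(4−j)!.
Computing: 24 − 12 + 2 = 14.

14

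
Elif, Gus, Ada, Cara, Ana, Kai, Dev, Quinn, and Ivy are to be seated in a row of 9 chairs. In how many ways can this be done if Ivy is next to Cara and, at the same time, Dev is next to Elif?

Treat {Ivy,Cara} as one block (2 orders) and {Dev,Elif} as another (2 orders).
That leaves 7 units to arrange: 2 × 2 × 7! = 4 × 5040 = 20160.

20160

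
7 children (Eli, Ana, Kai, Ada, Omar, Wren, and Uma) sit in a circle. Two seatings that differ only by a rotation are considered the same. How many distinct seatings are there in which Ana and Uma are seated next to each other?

240

Glue Ana and Uma into a block (2 internal orders). Seating 6 units around a circle gives (5)! arrangements.
So 2 × (5)! = 2 × 120 = 240.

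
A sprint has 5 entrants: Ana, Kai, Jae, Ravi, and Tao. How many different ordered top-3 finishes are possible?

60

There are 5 choices for 1st place, 4 for 2nd, and 3 for 3rd.
That gives 5 × 4 × 3 = 60.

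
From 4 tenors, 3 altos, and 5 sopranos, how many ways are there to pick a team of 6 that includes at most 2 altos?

Split by how many altos are chosen (0 through 2).
Sum: C(3,0)·C(9,6) + C(3,1)·C(9,5) + C(3,2)·C(9,4) = 84 + 378 + 378 = 840.

840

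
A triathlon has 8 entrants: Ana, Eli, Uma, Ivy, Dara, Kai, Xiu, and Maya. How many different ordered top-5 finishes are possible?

This is an ordered selection of 5 from 8: P(8,5).
That gives 8 × 7 × 6 × 5 × 4 = 6720.

6720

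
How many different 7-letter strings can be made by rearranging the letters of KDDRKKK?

105

The 7 letters of KDDRKKK have repeats: D appearing twice and K appearing 4 times.
The number of distinct arrangements is 7!/(4!·2!) = 5040/48 = 105.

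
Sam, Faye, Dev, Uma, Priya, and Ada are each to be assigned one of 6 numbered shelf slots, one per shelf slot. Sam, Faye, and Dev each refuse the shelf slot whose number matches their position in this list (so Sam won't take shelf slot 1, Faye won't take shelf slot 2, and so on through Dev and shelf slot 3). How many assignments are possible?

426

Let Aᵢ (for i ∈ {1, 2, 3}) be the placements that put person i in their forbidden shelf slot. Any j of these fix j positions, leaving (6−j)! ways to fill the rest, and there are C(3,j) ways to pick which j.
By inclusion–exclusion, the number of valid placements is Σ_{j=0}^{3} (−1)^j C(3,j)·(6−j)!.
Computing: 720 − 360 + 72 − 6 = 426.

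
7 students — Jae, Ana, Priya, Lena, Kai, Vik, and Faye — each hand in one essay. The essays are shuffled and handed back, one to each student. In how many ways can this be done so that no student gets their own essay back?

This is the derangement count D_7: permutations of 7 items with no fixed point.
By inclusion–exclusion this is Σ_{j=0}^{7} (−1)^j C(7,j)·(7−j)!.
Computing: 5040 − 5040 + 2520 − 840 + 210 − 42 + 7 − 1 = 1854.

1854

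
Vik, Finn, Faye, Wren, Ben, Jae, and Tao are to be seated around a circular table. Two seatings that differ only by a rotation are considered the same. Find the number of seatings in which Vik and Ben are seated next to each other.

Glue Vik and Ben into a block (2 internal orders). Seating 6 units around a circle gives (5)! arrangements.
So 2 × (5)! = 2 × 120 = 240.

240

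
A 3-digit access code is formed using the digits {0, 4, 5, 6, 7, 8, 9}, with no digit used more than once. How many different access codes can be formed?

210

This is a permutation of 3 out of 7: P(7,3) = 7!/4!.
7 × 6 × 5 = 210.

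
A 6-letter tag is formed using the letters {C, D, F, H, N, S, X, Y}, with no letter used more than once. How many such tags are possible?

This is a permutation of 6 out of 8: P(8,6) = 8!/2!.
That product is 8 × 7 × 6 × 5 × 4 × 3 = 20160.

20160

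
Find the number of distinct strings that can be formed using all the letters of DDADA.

Letter multiplicities in DDADA: A×2, D×3.
The number of distinct arrangements is 5!/(3!·2!) = 120/12 = 10.

10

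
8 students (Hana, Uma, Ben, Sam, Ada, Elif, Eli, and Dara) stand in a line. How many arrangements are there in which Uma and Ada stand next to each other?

10080

Glue Uma and Ada into one block (2 internal orders), leaving 7 units to arrange in a row.
That gives 2 × 7! = 2 × 5040 = 10080.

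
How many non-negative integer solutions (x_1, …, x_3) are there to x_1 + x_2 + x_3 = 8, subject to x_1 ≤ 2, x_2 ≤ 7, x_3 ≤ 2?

Ignoring the caps, the number of non-negative solutions to x_1+…+x_3 = 8 is C(10,2) = 45.
Subtract solutions that violate a single cap (substitute x_i' = x_i − (cap_i+1)): x_1 ≥ 3 gives C(7,2) = 21; x_2 ≥ 8 gives C(2,2) = 1; x_3 ≥ 3 gives C(7,2) = 21. Together 43.
Add back pairs where two caps are both exceeded: 0 + 6 + 0 = 6.
By inclusion–exclusion the count is 45 − 43 + 6 = 8.

8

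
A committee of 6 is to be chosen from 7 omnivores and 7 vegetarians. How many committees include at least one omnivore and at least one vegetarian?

Total 6-person selections from all 14: C(14,6) = 3003.
Subtract selections that omit an entire group: no omnivores → C(7,6) = 7; no vegetarians → C(7,6) = 7.
Both groups omitted at once is impossible, so 3003 − 14 = 2989.

2989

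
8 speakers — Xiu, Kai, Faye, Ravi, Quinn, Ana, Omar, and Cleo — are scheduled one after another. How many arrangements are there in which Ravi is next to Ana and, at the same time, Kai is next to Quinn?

2880

Treat {Ravi,Ana} as one block (2 orders) and {Kai,Quinn} as another (2 orders).
That leaves 6 units to arrange: 2 × 2 × 6! = 4 × 720 = 2880.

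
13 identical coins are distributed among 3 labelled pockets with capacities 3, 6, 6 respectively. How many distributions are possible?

Ignoring the caps, the number of non-negative solutions to x_1+…+x_3 = 13 is C(15,2) = 105.
Subtract solutions that violate a single cap (substitute x_i' = x_i − (cap_i+1)): x_1 ≥ 4 gives C(11,2) = 55; x_2 ≥ 7 gives C(8,2) = 28; x_3 ≥ 7 gives C(8,2) = 28. Together 111.
Add back pairs where two caps are both exceeded: 6 + 6 + 0 = 12.
By inclusion–exclusion the count is 105 − 111 + 12 = 6.

6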